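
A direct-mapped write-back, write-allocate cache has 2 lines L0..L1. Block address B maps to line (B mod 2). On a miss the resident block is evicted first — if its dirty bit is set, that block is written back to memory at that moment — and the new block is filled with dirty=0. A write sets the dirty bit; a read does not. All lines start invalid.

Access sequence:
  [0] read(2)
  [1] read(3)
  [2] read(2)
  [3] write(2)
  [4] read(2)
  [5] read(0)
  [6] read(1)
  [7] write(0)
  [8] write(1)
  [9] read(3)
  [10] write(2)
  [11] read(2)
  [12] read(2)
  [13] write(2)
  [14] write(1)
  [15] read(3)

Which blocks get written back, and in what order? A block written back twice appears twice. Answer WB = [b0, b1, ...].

0: R B2 -> L0 miss  d=-]
1: R B3 -> L1 miss  d=-]
2: R B2 -> L0 hit  d=-]
3: W B2 -> L0 hit  d=D]
4: R B2 -> L0 hit  d=D]
5: R B0 -> L0 miss wb->B2  d=-]
6: R B1 -> L1 miss  d=-]
7: W B0 -> L0 hit  d=D]
8: W B1 -> L1 hit  d=D]
9: R B3 -> L1 miss wb->B1  d=-]
10: W B2 -> L0 miss wb->B0  d=D]
11: R B2 -> L0 hit  d=D]
12: R B2 -> L0 hit  d=D]
13: W B2 -> L0 hit  d=D]
14: W B1 -> L1 miss  d=D]
15: R B3 -> L1 miss wb->B1  d=-]

WB = [2, 1, 0, 1]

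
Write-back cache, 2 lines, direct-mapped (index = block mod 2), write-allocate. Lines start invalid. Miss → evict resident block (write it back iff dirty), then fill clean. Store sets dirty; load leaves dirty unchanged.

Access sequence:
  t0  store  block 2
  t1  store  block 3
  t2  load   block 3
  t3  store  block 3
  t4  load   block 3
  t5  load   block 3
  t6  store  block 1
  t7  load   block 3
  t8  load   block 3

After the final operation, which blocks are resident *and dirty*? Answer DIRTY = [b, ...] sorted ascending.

DIRTY = [2]

0: W B2 → L0 miss [D]
1: W B3 → L1 miss [D]
2: R B3 → L1 hit [D]
3: W B3 → L1 hit [D]
4: R B3 → L1 hit [D]
5: R B3 → L1 hit [D]
6: W B1 → L1 miss wb→B3 [D]
7: R B3 → L1 miss wb→B1 [-]
8: R B3 → L1 hit [-]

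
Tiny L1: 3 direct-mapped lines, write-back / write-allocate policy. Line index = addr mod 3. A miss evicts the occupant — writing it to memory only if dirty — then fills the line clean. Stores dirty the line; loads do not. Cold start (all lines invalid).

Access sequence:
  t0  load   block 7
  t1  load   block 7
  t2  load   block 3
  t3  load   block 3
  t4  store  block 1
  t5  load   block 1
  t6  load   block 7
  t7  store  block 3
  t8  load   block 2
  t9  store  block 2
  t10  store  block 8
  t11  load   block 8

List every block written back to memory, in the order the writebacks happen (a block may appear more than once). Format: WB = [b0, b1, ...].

WB = [1, 2]

0: R B7 -> L1 miss  d=-]
1: R B7 -> L1 hit  d=-]
2: R B3 -> L0 miss  d=-]
3: R B3 -> L0 hit  d=-]
4: W B1 -> L1 miss  d=D]
5: R B1 -> L1 hit  d=D]
6: R B7 -> L1 miss wb->B1  d=-]
7: W B3 -> L0 hit  d=D]
8: R B2 -> L2 miss  d=-]
9: W B2 -> L2 hit  d=D]
10: W B8 -> L2 miss wb->B2  d=D]
11: R B8 -> L2 hit  d=D]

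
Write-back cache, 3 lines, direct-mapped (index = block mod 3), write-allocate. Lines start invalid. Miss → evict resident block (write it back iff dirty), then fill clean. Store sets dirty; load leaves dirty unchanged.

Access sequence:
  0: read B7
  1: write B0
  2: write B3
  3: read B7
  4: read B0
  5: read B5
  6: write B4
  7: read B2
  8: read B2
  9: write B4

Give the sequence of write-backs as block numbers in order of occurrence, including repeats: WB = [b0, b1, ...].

WB = [0, 3]

0: R B7 → L1 miss [-]
1: W B0 → L0 miss [D]
2: W B3 → L0 miss wb→B0 [D]
3: R B7 → L1 hit [-]
4: R B0 → L0 miss wb→B3 [-]
5: R B5 → L2 miss [-]
6: W B4 → L1 miss [D]
7: R B2 → L2 miss [-]
8: R B2 → L2 hit [-]
9: W B4 → L1 hit [D]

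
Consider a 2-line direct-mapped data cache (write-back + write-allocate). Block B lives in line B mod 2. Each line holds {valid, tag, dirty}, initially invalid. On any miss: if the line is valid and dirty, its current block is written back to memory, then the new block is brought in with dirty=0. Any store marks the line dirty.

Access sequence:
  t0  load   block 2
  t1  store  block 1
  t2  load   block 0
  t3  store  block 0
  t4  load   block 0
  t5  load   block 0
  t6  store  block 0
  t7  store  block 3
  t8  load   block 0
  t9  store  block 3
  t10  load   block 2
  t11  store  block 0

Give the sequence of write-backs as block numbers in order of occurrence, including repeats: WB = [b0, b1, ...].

WB = [1, 0]

0: R B2 -> L0 miss  d=-]
1: W B1 -> L1 miss  d=D]
2: R B0 -> L0 miss  d=-]
3: W B0 -> L0 hit  d=D]
4: R B0 -> L0 hit  d=D]
5: R B0 -> L0 hit  d=D]
6: W B0 -> L0 hit  d=D]
7: W B3 -> L1 miss wb->B1  d=D]
8: R B0 -> L0 hit  d=D]
9: W B3 -> L1 hit  d=D]
10: R B2 -> L0 miss wb->B0  d=-]
11: W B0 -> L0 miss  d=D]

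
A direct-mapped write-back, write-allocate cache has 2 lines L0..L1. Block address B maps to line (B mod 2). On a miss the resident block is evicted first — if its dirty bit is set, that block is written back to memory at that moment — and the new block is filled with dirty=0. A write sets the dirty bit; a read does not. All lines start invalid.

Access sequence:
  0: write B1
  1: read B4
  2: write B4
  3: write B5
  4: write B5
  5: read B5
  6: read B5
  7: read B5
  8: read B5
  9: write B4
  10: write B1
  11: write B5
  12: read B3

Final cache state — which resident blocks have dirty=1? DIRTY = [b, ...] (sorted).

DIRTY = [4]

0: W B1 → L1 miss [D]
1: R B4 → L0 miss [-]
2: W B4 → L0 hit [D]
3: W B5 → L1 miss wb→B1 [D]
4: W B5 → L1 hit [D]
5: R B5 → L1 hit [D]
6: R B5 → L1 hit [D]
7: R B5 → L1 hit [D]
8: R B5 → L1 hit [D]
9: W B4 → L0 hit [D]
10: W B1 → L1 miss wb→B5 [D]
11: W B5 → L1 miss wb→B1 [D]
12: R B3 → L1 miss wb→B5 [-]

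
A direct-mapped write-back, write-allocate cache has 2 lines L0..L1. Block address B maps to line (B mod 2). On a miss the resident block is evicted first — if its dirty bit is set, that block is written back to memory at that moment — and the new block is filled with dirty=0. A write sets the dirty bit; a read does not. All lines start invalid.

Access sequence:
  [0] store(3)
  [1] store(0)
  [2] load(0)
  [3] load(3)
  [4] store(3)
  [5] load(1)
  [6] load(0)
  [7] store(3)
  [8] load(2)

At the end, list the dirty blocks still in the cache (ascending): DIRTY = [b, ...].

  0 | W B3 → L1 miss [D]
  1 | W B0 → L0 miss [D]
  2 | R B0 → L0 hit [D]
  3 | R B3 → L1 hit [D]
  4 | W B3 → L1 hit [D]
  5 | R B1 → L1 miss wb→B3 [-]
  6 | R B0 → L0 hit [D]
  7 | W B3 → L1 miss [D]
  8 | R B2 → L0 miss wb→B0 [-]

DIRTY = [3]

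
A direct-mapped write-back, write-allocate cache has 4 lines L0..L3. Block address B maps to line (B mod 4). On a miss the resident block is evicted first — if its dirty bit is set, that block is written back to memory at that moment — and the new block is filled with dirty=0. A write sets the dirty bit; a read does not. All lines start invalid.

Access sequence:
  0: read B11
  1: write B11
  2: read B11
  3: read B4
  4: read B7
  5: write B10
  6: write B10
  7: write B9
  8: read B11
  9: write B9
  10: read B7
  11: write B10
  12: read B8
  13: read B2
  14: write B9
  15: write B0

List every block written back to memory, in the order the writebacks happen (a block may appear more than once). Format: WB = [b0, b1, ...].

0: R B11 -> L3 miss  d=-]
1: W B11 -> L3 hit  d=D]
2: R B11 -> L3 hit  d=D]
3: R B4 -> L0 miss  d=-]
4: R B7 -> L3 miss wb->B11  d=-]
5: W B10 -> L2 miss  d=D]
6: W B10 -> L2 hit  d=D]
7: W B9 -> L1 miss  d=D]
8: R B11 -> L3 miss  d=-]
9: W B9 -> L1 hit  d=D]
10: R B7 -> L3 miss  d=-]
11: W B10 -> L2 hit  d=D]
12: R B8 -> L0 miss  d=-]
13: R B2 -> L2 miss wb->B10  d=-]
14: W B9 -> L1 hit  d=D]
15: W B0 -> L0 miss  d=D]

WB = [11, 10]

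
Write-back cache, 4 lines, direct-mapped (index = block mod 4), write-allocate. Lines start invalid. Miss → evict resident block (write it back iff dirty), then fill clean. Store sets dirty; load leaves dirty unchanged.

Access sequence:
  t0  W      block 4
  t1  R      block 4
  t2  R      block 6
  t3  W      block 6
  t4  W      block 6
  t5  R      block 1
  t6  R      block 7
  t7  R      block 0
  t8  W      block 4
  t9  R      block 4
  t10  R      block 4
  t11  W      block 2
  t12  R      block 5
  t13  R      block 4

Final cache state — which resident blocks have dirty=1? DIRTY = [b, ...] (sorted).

DIRTY = [2, 4]

0: W B4 -> L0 miss  d=D]
1: R B4 -> L0 hit  d=D]
2: R B6 -> L2 miss  d=-]
3: W B6 -> L2 hit  d=D]
4: W B6 -> L2 hit  d=D]
5: R B1 -> L1 miss  d=-]
6: R B7 -> L3 miss  d=-]
7: R B0 -> L0 miss wb->B4  d=-]
8: W B4 -> L0 miss  d=D]
9: R B4 -> L0 hit  d=D]
10: R B4 -> L0 hit  d=D]
11: W B2 -> L2 miss wb->B6  d=D]
12: R B5 -> L1 miss  d=-]
13: R B4 -> L0 hit  d=D]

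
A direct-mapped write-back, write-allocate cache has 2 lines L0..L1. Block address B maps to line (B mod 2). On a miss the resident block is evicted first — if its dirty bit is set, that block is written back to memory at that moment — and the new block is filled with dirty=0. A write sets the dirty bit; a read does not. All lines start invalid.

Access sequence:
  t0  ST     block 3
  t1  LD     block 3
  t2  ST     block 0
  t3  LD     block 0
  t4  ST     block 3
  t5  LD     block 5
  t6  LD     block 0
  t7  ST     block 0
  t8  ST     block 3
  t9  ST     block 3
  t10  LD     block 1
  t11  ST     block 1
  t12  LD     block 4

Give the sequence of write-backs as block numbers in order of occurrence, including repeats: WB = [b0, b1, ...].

WB = [3, 3, 0]

0: W B3 -> L1 miss  d=D]
1: R B3 -> L1 hit  d=D]
2: W B0 -> L0 miss  d=D]
3: R B0 -> L0 hit  d=D]
4: W B3 -> L1 hit  d=D]
5: R B5 -> L1 miss wb->B3  d=-]
6: R B0 -> L0 hit  d=D]
7: W B0 -> L0 hit  d=D]
8: W B3 -> L1 miss  d=D]
9: W B3 -> L1 hit  d=D]
10: R B1 -> L1 miss wb->B3  d=-]
11: W B1 -> L1 hit  d=D]
12: R B4 -> L0 miss wb->B0  d=-]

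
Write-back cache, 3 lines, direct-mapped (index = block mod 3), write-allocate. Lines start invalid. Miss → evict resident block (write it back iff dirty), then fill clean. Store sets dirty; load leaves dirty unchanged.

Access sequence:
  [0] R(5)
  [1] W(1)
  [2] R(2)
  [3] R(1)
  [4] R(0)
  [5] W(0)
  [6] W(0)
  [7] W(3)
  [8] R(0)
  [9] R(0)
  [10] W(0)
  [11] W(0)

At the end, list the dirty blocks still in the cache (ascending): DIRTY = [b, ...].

DIRTY = [0, 1]

  0 | R B5 → L2 miss [-]
  1 | W B1 → L1 miss [D]
  2 | R B2 → L2 miss [-]
  3 | R B1 → L1 hit [D]
  4 | R B0 → L0 miss [-]
  5 | W B0 → L0 hit [D]
  6 | W B0 → L0 hit [D]
  7 | W B3 → L0 miss wb→B0 [D]
  8 | R B0 → L0 miss wb→B3 [-]
  9 | R B0 → L0 hit [-]
  10 | W B0 → L0 hit [D]
  11 | W B0 → L0 hit [D]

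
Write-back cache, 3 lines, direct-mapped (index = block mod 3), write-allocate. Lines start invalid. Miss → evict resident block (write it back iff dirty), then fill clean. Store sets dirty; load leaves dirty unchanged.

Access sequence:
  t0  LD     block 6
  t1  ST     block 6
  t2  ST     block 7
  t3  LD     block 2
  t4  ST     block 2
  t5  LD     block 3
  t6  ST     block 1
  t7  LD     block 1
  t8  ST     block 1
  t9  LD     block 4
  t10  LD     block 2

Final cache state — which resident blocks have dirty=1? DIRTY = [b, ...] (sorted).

DIRTY = [2]

0: R B6 -> L0 miss  d=-]
1: W B6 -> L0 hit  d=D]
2: W B7 -> L1 miss  d=D]
3: R B2 -> L2 miss  d=-]
4: W B2 -> L2 hit  d=D]
5: R B3 -> L0 miss wb->B6  d=-]
6: W B1 -> L1 miss wb->B7  d=D]
7: R B1 -> L1 hit  d=D]
8: W B1 -> L1 hit  d=D]
9: R B4 -> L1 miss wb->B1  d=-]
10: R B2 -> L2 hit  d=D]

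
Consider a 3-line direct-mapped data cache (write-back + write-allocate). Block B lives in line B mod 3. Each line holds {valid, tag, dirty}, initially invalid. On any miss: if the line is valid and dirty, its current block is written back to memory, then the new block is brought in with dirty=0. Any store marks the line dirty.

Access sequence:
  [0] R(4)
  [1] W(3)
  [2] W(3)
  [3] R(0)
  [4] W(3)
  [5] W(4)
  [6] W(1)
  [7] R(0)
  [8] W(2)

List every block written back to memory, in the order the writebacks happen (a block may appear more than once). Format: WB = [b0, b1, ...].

WB = [3, 4, 3]

  0 | R B4 → L1 miss [-]
  1 | W B3 → L0 miss [D]
  2 | W B3 → L0 hit [D]
  3 | R B0 → L0 miss wb→B3 [-]
  4 | W B3 → L0 miss [D]
  5 | W B4 → L1 hit [D]
  6 | W B1 → L1 miss wb→B4 [D]
  7 | R B0 → L0 miss wb→B3 [-]
  8 | W B2 → L2 miss [D]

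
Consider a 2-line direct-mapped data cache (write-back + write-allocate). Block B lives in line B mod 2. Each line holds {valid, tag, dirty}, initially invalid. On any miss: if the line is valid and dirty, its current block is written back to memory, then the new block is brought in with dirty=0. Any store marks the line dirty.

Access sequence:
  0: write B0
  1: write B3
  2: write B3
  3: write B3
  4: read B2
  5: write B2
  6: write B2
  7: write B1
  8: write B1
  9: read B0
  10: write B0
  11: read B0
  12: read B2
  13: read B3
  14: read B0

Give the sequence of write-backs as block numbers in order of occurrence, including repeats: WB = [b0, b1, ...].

0: W B0 → L0 miss [D]
1: W B3 → L1 miss [D]
2: W B3 → L1 hit [D]
3: W B3 → L1 hit [D]
4: R B2 → L0 miss wb→B0 [-]
5: W B2 → L0 hit [D]
6: W B2 → L0 hit [D]
7: W B1 → L1 miss wb→B3 [D]
8: W B1 → L1 hit [D]
9: R B0 → L0 miss wb→B2 [-]
10: W B0 → L0 hit [D]
11: R B0 → L0 hit [D]
12: R B2 → L0 miss wb→B0 [-]
13: R B3 → L1 miss wb→B1 [-]
14: R B0 → L0 miss [-]

WB = [0, 3, 2, 0, 1]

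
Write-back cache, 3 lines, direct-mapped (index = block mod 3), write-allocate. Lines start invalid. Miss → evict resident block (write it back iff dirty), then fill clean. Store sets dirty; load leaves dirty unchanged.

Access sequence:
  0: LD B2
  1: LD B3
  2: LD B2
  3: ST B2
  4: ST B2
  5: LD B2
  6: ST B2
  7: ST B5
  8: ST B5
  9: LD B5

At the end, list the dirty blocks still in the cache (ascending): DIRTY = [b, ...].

DIRTY = [5]

  0 | R B2 → L2 miss [-]
  1 | R B3 → L0 miss [-]
  2 | R B2 → L2 hit [-]
  3 | W B2 → L2 hit [D]
  4 | W B2 → L2 hit [D]
  5 | R B2 → L2 hit [D]
  6 | W B2 → L2 hit [D]
  7 | W B5 → L2 miss wb→B2 [D]
  8 | W B5 → L2 hit [D]
  9 | R B5 → L2 hit [D]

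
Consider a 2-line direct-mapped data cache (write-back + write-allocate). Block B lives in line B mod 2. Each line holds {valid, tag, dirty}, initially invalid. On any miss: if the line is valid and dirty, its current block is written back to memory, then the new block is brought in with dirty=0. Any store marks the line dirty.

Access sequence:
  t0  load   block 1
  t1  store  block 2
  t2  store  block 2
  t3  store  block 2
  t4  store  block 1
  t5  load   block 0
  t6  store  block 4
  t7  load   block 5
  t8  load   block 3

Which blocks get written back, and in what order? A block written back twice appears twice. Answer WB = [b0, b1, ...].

  0 | R B1 → L1 miss [-]
  1 | W B2 → L0 miss [D]
  2 | W B2 → L0 hit [D]
  3 | W B2 → L0 hit [D]
  4 | W B1 → L1 hit [D]
  5 | R B0 → L0 miss wb→B2 [-]
  6 | W B4 → L0 miss [D]
  7 | R B5 → L1 miss wb→B1 [-]
  8 | R B3 → L1 miss [-]

WB = [2, 1]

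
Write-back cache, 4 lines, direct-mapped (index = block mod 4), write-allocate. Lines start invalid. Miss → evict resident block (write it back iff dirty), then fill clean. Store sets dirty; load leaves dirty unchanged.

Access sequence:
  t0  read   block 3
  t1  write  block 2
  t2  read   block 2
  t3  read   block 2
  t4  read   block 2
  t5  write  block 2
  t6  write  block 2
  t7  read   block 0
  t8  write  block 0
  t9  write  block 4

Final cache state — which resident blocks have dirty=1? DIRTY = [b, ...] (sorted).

DIRTY = [2, 4]

0: R B3 -> L3 miss  d=-]
1: W B2 -> L2 miss  d=D]
2: R B2 -> L2 hit  d=D]
3: R B2 -> L2 hit  d=D]
4: R B2 -> L2 hit  d=D]
5: W B2 -> L2 hit  d=D]
6: W B2 -> L2 hit  d=D]
7: R B0 -> L0 miss  d=-]
8: W B0 -> L0 hit  d=D]
9: W B4 -> L0 miss wb->B0  d=D]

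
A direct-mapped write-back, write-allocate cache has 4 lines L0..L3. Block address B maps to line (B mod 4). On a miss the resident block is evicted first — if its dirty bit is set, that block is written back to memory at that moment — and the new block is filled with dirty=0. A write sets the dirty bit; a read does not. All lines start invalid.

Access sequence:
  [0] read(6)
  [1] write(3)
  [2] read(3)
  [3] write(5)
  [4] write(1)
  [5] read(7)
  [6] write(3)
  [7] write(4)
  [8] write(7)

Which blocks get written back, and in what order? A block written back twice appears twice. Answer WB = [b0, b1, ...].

0: R B6 -> L2 miss  d=-]
1: W B3 -> L3 miss  d=D]
2: R B3 -> L3 hit  d=D]
3: W B5 -> L1 miss  d=D]
4: W B1 -> L1 miss wb->B5  d=D]
5: R B7 -> L3 miss wb->B3  d=-]
6: W B3 -> L3 miss  d=D]
7: W B4 -> L0 miss  d=D]
8: W B7 -> L3 miss wb->B3  d=D]

WB = [5, 3, 3]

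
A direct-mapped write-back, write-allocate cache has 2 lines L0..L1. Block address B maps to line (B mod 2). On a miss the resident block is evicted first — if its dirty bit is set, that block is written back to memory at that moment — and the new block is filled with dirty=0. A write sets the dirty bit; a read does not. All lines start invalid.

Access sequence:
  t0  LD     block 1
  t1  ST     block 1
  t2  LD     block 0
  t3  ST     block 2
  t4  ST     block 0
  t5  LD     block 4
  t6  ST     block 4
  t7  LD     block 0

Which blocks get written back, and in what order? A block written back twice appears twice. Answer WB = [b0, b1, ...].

WB = [2, 0, 4]

0: R B1 -> L1 miss  d=-]
1: W B1 -> L1 hit  d=D]
2: R B0 -> L0 miss  d=-]
3: W B2 -> L0 miss  d=D]
4: W B0 -> L0 miss wb->B2  d=D]
5: R B4 -> L0 miss wb->B0  d=-]
6: W B4 -> L0 hit  d=D]
7: R B0 -> L0 miss wb->B4  d=-]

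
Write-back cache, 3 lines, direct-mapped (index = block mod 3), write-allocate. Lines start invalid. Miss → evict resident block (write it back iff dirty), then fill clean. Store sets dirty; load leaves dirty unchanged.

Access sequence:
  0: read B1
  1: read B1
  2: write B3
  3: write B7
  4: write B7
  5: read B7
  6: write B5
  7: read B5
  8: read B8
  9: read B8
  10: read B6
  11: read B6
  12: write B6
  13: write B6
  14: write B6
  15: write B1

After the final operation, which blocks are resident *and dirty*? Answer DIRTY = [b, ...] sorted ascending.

DIRTY = [1, 6]

  0 | R B1 → L1 miss [-]
  1 | R B1 → L1 hit [-]
  2 | W B3 → L0 miss [D]
  3 | W B7 → L1 miss [D]
  4 | W B7 → L1 hit [D]
  5 | R B7 → L1 hit [D]
  6 | W B5 → L2 miss [D]
  7 | R B5 → L2 hit [D]
  8 | R B8 → L2 miss wb→B5 [-]
  9 | R B8 → L2 hit [-]
  10 | R B6 → L0 miss wb→B3 [-]
  11 | R B6 → L0 hit [-]
  12 | W B6 → L0 hit [D]
  13 | W B6 → L0 hit [D]
  14 | W B6 → L0 hit [D]
  15 | W B1 → L1 miss wb→B7 [D]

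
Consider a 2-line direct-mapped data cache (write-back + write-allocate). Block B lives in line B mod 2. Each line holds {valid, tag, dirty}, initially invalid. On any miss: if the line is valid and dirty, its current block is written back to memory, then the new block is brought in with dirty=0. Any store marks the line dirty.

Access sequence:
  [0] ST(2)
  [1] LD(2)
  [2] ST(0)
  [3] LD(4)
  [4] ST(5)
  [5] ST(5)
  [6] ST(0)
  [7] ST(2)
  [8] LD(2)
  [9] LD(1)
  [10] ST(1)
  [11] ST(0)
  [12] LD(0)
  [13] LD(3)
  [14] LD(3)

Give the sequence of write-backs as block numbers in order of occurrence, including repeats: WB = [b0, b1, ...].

WB = [2, 0, 0, 5, 2, 1]

0: W B2 → L0 miss [D]
1: R B2 → L0 hit [D]
2: W B0 → L0 miss wb→B2 [D]
3: R B4 → L0 miss wb→B0 [-]
4: W B5 → L1 miss [D]
5: W B5 → L1 hit [D]
6: W B0 → L0 miss [D]
7: W B2 → L0 miss wb→B0 [D]
8: R B2 → L0 hit [D]
9: R B1 → L1 miss wb→B5 [-]
10: W B1 → L1 hit [D]
11: W B0 → L0 miss wb→B2 [D]
12: R B0 → L0 hit [D]
13: R B3 → L1 miss wb→B1 [-]
14: R B3 → L1 hit [-]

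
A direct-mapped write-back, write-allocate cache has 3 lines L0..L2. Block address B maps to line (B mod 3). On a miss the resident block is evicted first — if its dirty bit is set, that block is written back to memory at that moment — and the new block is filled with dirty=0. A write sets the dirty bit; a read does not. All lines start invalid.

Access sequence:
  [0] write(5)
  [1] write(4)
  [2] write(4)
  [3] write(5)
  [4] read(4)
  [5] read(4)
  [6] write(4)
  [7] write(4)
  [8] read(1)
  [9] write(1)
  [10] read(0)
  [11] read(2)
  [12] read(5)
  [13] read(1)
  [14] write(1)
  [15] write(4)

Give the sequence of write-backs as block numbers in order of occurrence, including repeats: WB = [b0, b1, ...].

0: W B5 -> L2 miss  d=D]
1: W B4 -> L1 miss  d=D]
2: W B4 -> L1 hit  d=D]
3: W B5 -> L2 hit  d=D]
4: R B4 -> L1 hit  d=D]
5: R B4 -> L1 hit  d=D]
6: W B4 -> L1 hit  d=D]
7: W B4 -> L1 hit  d=D]
8: R B1 -> L1 miss wb->B4  d=-]
9: W B1 -> L1 hit  d=D]
10: R B0 -> L0 miss  d=-]
11: R B2 -> L2 miss wb->B5  d=-]
12: R B5 -> L2 miss  d=-]
13: R B1 -> L1 hit  d=D]
14: W B1 -> L1 hit  d=D]
15: W B4 -> L1 miss wb->B1  d=D]

WB = [4, 5, 1]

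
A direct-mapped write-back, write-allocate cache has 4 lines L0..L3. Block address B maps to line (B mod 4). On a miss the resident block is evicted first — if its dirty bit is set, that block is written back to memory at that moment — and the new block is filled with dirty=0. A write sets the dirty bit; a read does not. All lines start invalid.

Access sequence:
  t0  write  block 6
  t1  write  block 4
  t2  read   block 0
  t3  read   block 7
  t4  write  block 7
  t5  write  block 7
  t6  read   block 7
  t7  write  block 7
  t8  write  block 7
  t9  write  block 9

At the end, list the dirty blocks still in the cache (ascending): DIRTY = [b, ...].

DIRTY = [6, 7, 9]

0: W B6 → L2 miss [D]
1: W B4 → L0 miss [D]
2: R B0 → L0 miss wb→B4 [-]
3: R B7 → L3 miss [-]
4: W B7 → L3 hit [D]
5: W B7 → L3 hit [D]
6: R B7 → L3 hit [D]
7: W B7 → L3 hit [D]
8: W B7 → L3 hit [D]
9: W B9 → L1 miss [D]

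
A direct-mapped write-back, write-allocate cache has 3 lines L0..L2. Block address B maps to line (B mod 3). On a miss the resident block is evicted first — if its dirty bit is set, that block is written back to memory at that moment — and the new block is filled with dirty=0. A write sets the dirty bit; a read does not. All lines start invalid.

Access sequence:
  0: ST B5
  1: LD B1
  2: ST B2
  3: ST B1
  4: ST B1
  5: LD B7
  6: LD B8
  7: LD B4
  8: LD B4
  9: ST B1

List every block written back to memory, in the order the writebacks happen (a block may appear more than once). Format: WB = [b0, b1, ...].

0: W B5 -> L2 miss  d=D]
1: R B1 -> L1 miss  d=-]
2: W B2 -> L2 miss wb->B5  d=D]
3: W B1 -> L1 hit  d=D]
4: W B1 -> L1 hit  d=D]
5: R B7 -> L1 miss wb->B1  d=-]
6: R B8 -> L2 miss wb->B2  d=-]
7: R B4 -> L1 miss  d=-]
8: R B4 -> L1 hit  d=-]
9: W B1 -> L1 miss  d=D]

WB = [5, 1, 2]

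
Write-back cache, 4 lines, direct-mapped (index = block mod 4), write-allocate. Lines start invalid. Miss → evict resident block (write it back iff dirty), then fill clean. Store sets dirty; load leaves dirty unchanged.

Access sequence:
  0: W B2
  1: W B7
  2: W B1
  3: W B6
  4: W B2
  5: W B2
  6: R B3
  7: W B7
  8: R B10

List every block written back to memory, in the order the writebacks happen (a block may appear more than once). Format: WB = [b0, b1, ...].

WB = [2, 6, 7, 2]

0: W B2 → L2 miss [D]
1: W B7 → L3 miss [D]
2: W B1 → L1 miss [D]
3: W B6 → L2 miss wb→B2 [D]
4: W B2 → L2 miss wb→B6 [D]
5: W B2 → L2 hit [D]
6: R B3 → L3 miss wb→B7 [-]
7: W B7 → L3 miss [D]
8: R B10 → L2 miss wb→B2 [-]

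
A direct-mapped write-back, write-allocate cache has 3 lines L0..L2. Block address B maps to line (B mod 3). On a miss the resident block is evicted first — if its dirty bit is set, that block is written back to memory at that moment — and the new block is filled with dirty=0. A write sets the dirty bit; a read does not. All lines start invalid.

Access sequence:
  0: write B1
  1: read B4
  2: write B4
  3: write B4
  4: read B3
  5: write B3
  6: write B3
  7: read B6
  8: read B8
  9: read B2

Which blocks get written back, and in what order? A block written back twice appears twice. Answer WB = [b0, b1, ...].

0: W B1 -> L1 miss  d=D]
1: R B4 -> L1 miss wb->B1  d=-]
2: W B4 -> L1 hit  d=D]
3: W B4 -> L1 hit  d=D]
4: R B3 -> L0 miss  d=-]
5: W B3 -> L0 hit  d=D]
6: W B3 -> L0 hit  d=D]
7: R B6 -> L0 miss wb->B3  d=-]
8: R B8 -> L2 miss  d=-]
9: R B2 -> L2 miss  d=-]

WB = [1, 3]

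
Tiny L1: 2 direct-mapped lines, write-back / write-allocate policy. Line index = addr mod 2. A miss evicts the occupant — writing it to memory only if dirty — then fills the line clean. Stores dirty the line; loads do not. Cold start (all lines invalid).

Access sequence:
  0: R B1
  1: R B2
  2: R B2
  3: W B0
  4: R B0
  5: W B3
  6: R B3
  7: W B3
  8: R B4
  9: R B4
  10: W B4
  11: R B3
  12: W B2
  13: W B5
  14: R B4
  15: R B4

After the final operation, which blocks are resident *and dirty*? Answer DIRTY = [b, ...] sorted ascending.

DIRTY = [5]

0: R B1 -> L1 miss  d=-]
1: R B2 -> L0 miss  d=-]
2: R B2 -> L0 hit  d=-]
3: W B0 -> L0 miss  d=D]
4: R B0 -> L0 hit  d=D]
5: W B3 -> L1 miss  d=D]
6: R B3 -> L1 hit  d=D]
7: W B3 -> L1 hit  d=D]
8: R B4 -> L0 miss wb->B0  d=-]
9: R B4 -> L0 hit  d=-]
10: W B4 -> L0 hit  d=D]
11: R B3 -> L1 hit  d=D]
12: W B2 -> L0 miss wb->B4  d=D]
13: W B5 -> L1 miss wb->B3  d=D]
14: R B4 -> L0 miss wb->B2  d=-]
15: R B4 -> L0 hit  d=-]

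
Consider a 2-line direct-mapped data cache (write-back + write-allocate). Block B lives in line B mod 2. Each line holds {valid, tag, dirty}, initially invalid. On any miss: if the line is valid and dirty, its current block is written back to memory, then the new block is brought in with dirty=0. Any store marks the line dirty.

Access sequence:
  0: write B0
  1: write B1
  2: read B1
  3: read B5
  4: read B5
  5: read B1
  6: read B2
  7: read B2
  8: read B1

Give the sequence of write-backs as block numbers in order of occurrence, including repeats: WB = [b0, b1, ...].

WB = [1, 0]

0: W B0 → L0 miss [D]
1: W B1 → L1 miss [D]
2: R B1 → L1 hit [D]
3: R B5 → L1 miss wb→B1 [-]
4: R B5 → L1 hit [-]
5: R B1 → L1 miss [-]
6: R B2 → L0 miss wb→B0 [-]
7: R B2 → L0 hit [-]
8: R B1 → L1 hit [-]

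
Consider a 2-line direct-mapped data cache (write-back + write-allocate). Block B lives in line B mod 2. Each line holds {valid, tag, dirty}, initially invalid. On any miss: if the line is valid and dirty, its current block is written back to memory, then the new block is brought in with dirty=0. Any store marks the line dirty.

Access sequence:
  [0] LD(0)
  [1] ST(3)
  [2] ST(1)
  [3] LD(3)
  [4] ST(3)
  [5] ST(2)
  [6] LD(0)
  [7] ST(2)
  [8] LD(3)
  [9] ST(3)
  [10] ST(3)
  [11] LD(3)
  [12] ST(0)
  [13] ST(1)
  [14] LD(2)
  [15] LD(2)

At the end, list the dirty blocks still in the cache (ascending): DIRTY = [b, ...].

0: R B0 -> L0 miss  d=-]
1: W B3 -> L1 miss  d=D]
2: W B1 -> L1 miss wb->B3  d=D]
3: R B3 -> L1 miss wb->B1  d=-]
4: W B3 -> L1 hit  d=D]
5: W B2 -> L0 miss  d=D]
6: R B0 -> L0 miss wb->B2  d=-]
7: W B2 -> L0 miss  d=D]
8: R B3 -> L1 hit  d=D]
9: W B3 -> L1 hit  d=D]
10: W B3 -> L1 hit  d=D]
11: R B3 -> L1 hit  d=D]
12: W B0 -> L0 miss wb->B2  d=D]
13: W B1 -> L1 miss wb->B3  d=D]
14: R B2 -> L0 miss wb->B0  d=-]
15: R B2 -> L0 hit  d=-]

DIRTY = [1]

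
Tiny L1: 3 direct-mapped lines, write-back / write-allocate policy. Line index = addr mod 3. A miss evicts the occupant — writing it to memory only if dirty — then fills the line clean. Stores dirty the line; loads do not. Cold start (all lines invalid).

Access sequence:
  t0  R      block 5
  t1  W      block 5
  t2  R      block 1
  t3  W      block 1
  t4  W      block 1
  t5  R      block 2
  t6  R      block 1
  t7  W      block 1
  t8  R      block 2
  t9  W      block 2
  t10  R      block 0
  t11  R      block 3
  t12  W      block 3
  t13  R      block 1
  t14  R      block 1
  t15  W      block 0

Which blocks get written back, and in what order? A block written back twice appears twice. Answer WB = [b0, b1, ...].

WB = [5, 3]

0: R B5 → L2 miss [-]
1: W B5 → L2 hit [D]
2: R B1 → L1 miss [-]
3: W B1 → L1 hit [D]
4: W B1 → L1 hit [D]
5: R B2 → L2 miss wb→B5 [-]
6: R B1 → L1 hit [D]
7: W B1 → L1 hit [D]
8: R B2 → L2 hit [-]
9: W B2 → L2 hit [D]
10: R B0 → L0 miss [-]
11: R B3 → L0 miss [-]
12: W B3 → L0 hit [D]
13: R B1 → L1 hit [D]
14: R B1 → L1 hit [D]
15: W B0 → L0 miss wb→B3 [D]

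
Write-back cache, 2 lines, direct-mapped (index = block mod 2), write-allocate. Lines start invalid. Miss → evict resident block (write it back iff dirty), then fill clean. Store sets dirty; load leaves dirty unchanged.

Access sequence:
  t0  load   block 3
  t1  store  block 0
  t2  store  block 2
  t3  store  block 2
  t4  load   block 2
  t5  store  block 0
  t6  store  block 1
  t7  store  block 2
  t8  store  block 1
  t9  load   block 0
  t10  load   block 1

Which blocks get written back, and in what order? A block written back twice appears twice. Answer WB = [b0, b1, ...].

WB = [0, 2, 0, 2]

0: R B3 -> L1 miss  d=-]
1: W B0 -> L0 miss  d=D]
2: W B2 -> L0 miss wb->B0  d=D]
3: W B2 -> L0 hit  d=D]
4: R B2 -> L0 hit  d=D]
5: W B0 -> L0 miss wb->B2  d=D]
6: W B1 -> L1 miss  d=D]
7: W B2 -> L0 miss wb->B0  d=D]
8: W B1 -> L1 hit  d=D]
9: R B0 -> L0 miss wb->B2  d=-]
10: R B1 -> L1 hit  d=D]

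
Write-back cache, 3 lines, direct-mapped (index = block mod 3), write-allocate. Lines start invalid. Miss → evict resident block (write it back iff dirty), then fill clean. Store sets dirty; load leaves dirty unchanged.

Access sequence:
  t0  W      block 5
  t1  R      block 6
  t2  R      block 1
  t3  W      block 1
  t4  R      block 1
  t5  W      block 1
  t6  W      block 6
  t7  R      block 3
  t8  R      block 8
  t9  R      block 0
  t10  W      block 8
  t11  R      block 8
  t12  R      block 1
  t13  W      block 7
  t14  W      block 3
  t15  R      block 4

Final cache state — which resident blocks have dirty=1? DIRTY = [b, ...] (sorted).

0: W B5 → L2 miss [D]
1: R B6 → L0 miss [-]
2: R B1 → L1 miss [-]
3: W B1 → L1 hit [D]
4: R B1 → L1 hit [D]
5: W B1 → L1 hit [D]
6: W B6 → L0 hit [D]
7: R B3 → L0 miss wb→B6 [-]
8: R B8 → L2 miss wb→B5 [-]
9: R B0 → L0 miss [-]
10: W B8 → L2 hit [D]
11: R B8 → L2 hit [D]
12: R B1 → L1 hit [D]
13: W B7 → L1 miss wb→B1 [D]
14: W B3 → L0 miss [D]
15: R B4 → L1 miss wb→B7 [-]

DIRTY = [3, 8]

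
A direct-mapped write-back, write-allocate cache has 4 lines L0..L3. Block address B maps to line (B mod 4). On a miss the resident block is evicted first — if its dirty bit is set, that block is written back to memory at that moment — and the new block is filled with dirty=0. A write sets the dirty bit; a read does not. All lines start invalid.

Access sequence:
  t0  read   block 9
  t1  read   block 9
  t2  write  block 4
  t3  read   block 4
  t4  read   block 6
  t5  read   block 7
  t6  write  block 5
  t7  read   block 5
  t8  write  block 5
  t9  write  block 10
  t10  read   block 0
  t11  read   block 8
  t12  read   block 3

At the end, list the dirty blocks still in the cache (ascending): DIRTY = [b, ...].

DIRTY = [5, 10]

  0 | R B9 → L1 miss [-]
  1 | R B9 → L1 hit [-]
  2 | W B4 → L0 miss [D]
  3 | R B4 → L0 hit [D]
  4 | R B6 → L2 miss [-]
  5 | R B7 → L3 miss [-]
  6 | W B5 → L1 miss [D]
  7 | R B5 → L1 hit [D]
  8 | W B5 → L1 hit [D]
  9 | W B10 → L2 miss [D]
  10 | R B0 → L0 miss wb→B4 [-]
  11 | R B8 → L0 miss [-]
  12 | R B3 → L3 miss [-]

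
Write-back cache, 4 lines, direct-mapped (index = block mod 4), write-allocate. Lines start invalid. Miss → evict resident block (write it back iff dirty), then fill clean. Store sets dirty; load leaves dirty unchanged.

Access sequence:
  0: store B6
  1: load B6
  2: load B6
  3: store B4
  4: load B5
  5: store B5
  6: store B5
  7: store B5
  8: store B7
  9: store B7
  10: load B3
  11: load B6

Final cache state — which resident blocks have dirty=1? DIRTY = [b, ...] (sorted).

0: W B6 → L2 miss [D]
1: R B6 → L2 hit [D]
2: R B6 → L2 hit [D]
3: W B4 → L0 miss [D]
4: R B5 → L1 miss [-]
5: W B5 → L1 hit [D]
6: W B5 → L1 hit [D]
7: W B5 → L1 hit [D]
8: W B7 → L3 miss [D]
9: W B7 → L3 hit [D]
10: R B3 → L3 miss wb→B7 [-]
11: R B6 → L2 hit [D]

DIRTY = [4, 5, 6]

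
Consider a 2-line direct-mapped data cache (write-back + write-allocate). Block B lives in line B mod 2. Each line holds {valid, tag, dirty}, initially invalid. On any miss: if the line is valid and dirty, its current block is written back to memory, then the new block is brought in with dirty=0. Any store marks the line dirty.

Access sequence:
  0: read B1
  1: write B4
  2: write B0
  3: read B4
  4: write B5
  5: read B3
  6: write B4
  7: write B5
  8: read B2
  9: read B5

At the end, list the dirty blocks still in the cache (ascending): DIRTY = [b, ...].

DIRTY = [5]

0: R B1 -> L1 miss  d=-]
1: W B4 -> L0 miss  d=D]
2: W B0 -> L0 miss wb->B4  d=D]
3: R B4 -> L0 miss wb->B0  d=-]
4: W B5 -> L1 miss  d=D]
5: R B3 -> L1 miss wb->B5  d=-]
6: W B4 -> L0 hit  d=D]
7: W B5 -> L1 miss  d=D]
8: R B2 -> L0 miss wb->B4  d=-]
9: R B5 -> L1 hit  d=D]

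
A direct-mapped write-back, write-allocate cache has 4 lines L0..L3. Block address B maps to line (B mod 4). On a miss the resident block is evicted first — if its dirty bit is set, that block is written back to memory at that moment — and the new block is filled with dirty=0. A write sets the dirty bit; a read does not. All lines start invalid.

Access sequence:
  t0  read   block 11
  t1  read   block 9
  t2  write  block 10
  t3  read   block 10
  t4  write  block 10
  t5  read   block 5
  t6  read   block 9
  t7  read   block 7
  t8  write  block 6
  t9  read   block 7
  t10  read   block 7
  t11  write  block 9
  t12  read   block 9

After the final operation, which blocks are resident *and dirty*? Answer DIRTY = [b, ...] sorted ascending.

  0 | R B11 → L3 miss [-]
  1 | R B9 → L1 miss [-]
  2 | W B10 → L2 miss [D]
  3 | R B10 → L2 hit [D]
  4 | W B10 → L2 hit [D]
  5 | R B5 → L1 miss [-]
  6 | R B9 → L1 miss [-]
  7 | R B7 → L3 miss [-]
  8 | W B6 → L2 miss wb→B10 [D]
  9 | R B7 → L3 hit [-]
  10 | R B7 → L3 hit [-]
  11 | W B9 → L1 hit [D]
  12 | R B9 → L1 hit [D]

DIRTY = [6, 9]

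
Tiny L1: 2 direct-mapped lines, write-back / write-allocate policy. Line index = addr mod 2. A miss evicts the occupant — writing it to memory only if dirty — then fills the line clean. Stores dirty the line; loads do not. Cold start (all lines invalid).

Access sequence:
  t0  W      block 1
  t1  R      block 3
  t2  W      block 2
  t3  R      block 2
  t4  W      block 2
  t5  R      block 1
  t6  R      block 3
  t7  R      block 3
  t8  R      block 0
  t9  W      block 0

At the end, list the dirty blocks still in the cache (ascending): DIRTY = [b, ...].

DIRTY = [0]

0: W B1 → L1 miss [D]
1: R B3 → L1 miss wb→B1 [-]
2: W B2 → L0 miss [D]
3: R B2 → L0 hit [D]
4: W B2 → L0 hit [D]
5: R B1 → L1 miss [-]
6: R B3 → L1 miss [-]
7: R B3 → L1 hit [-]
8: R B0 → L0 miss wb→B2 [-]
9: W B0 → L0 hit [D]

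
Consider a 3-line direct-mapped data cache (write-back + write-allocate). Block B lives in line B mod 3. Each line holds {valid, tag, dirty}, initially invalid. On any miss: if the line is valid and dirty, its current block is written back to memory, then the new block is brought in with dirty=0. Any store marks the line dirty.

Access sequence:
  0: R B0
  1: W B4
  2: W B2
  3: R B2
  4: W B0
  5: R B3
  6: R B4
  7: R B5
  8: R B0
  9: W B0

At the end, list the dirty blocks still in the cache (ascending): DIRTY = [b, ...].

DIRTY = [0, 4]

  0 | R B0 → L0 miss [-]
  1 | W B4 → L1 miss [D]
  2 | W B2 → L2 miss [D]
  3 | R B2 → L2 hit [D]
  4 | W B0 → L0 hit [D]
  5 | R B3 → L0 miss wb→B0 [-]
  6 | R B4 → L1 hit [D]
  7 | R B5 → L2 miss wb→B2 [-]
  8 | R B0 → L0 miss [-]
  9 | W B0 → L0 hit [D]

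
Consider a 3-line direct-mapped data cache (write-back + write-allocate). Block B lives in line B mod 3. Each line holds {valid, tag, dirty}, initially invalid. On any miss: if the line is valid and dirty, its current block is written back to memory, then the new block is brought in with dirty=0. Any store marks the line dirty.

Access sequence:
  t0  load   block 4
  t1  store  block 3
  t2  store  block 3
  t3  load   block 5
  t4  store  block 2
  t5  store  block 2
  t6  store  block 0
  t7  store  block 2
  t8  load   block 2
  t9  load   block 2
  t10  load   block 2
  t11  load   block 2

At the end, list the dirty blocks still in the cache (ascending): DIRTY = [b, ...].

DIRTY = [0, 2]

0: R B4 -> L1 miss  d=-]
1: W B3 -> L0 miss  d=D]
2: W B3 -> L0 hit  d=D]
3: R B5 -> L2 miss  d=-]
4: W B2 -> L2 miss  d=D]
5: W B2 -> L2 hit  d=D]
6: W B0 -> L0 miss wb->B3  d=D]
7: W B2 -> L2 hit  d=D]
8: R B2 -> L2 hit  d=D]
9: R B2 -> L2 hit  d=D]
10: R B2 -> L2 hit  d=D]
11: R B2 -> L2 hit  d=D]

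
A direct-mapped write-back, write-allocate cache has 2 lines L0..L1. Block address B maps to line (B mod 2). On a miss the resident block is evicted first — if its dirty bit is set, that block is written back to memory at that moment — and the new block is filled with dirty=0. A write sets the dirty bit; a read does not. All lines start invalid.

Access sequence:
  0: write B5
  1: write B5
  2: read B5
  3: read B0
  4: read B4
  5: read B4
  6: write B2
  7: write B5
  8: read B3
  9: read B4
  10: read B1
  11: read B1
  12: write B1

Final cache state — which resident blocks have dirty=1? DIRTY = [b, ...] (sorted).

0: W B5 → L1 miss [D]
1: W B5 → L1 hit [D]
2: R B5 → L1 hit [D]
3: R B0 → L0 miss [-]
4: R B4 → L0 miss [-]
5: R B4 → L0 hit [-]
6: W B2 → L0 miss [D]
7: W B5 → L1 hit [D]
8: R B3 → L1 miss wb→B5 [-]
9: R B4 → L0 miss wb→B2 [-]
10: R B1 → L1 miss [-]
11: R B1 → L1 hit [-]
12: W B1 → L1 hit [D]

DIRTY = [1]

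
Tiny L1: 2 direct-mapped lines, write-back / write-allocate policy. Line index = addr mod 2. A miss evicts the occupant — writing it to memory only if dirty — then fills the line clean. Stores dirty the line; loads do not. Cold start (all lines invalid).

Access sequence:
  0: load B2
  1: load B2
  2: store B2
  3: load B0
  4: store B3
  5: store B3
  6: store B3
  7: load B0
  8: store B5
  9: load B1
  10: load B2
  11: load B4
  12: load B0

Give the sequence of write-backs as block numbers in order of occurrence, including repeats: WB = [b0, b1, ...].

0: R B2 → L0 miss [-]
1: R B2 → L0 hit [-]
2: W B2 → L0 hit [D]
3: R B0 → L0 miss wb→B2 [-]
4: W B3 → L1 miss [D]
5: W B3 → L1 hit [D]
6: W B3 → L1 hit [D]
7: R B0 → L0 hit [-]
8: W B5 → L1 miss wb→B3 [D]
9: R B1 → L1 miss wb→B5 [-]
10: R B2 → L0 miss [-]
11: R B4 → L0 miss [-]
12: R B0 → L0 miss [-]

WB = [2, 3, 5]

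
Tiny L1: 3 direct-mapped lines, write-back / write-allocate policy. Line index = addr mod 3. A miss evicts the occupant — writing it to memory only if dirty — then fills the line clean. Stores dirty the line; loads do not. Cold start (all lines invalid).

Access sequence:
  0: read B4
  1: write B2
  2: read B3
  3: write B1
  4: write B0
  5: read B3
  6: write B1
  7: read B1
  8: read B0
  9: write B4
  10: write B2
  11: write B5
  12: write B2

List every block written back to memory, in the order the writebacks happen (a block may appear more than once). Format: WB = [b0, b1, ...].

  0 | R B4 → L1 miss [-]
  1 | W B2 → L2 miss [D]
  2 | R B3 → L0 miss [-]
  3 | W B1 → L1 miss [D]
  4 | W B0 → L0 miss [D]
  5 | R B3 → L0 miss wb→B0 [-]
  6 | W B1 → L1 hit [D]
  7 | R B1 → L1 hit [D]
  8 | R B0 → L0 miss [-]
  9 | W B4 → L1 miss wb→B1 [D]
  10 | W B2 → L2 hit [D]
  11 | W B5 → L2 miss wb→B2 [D]
  12 | W B2 → L2 miss wb→B5 [D]

WB = [0, 1, 2, 5]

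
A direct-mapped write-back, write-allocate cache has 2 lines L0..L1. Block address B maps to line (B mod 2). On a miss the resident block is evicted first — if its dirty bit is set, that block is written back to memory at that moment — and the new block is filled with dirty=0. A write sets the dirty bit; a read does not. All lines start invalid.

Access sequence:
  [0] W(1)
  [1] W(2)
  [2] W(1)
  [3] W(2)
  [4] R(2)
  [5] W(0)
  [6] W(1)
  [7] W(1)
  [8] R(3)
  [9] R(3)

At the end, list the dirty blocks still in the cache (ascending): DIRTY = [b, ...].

0: W B1 → L1 miss [D]
1: W B2 → L0 miss [D]
2: W B1 → L1 hit [D]
3: W B2 → L0 hit [D]
4: R B2 → L0 hit [D]
5: W B0 → L0 miss wb→B2 [D]
6: W B1 → L1 hit [D]
7: W B1 → L1 hit [D]
8: R B3 → L1 miss wb→B1 [-]
9: R B3 → L1 hit [-]

DIRTY = [0]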